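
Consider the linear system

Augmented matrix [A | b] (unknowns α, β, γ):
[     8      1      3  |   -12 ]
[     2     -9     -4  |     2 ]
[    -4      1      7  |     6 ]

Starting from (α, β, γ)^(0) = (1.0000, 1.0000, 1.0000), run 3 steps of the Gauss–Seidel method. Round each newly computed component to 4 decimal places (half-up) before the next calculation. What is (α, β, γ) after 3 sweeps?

(-1.5073, -0.6336, 0.0863)

Iteration 1:
  α = (-12 - (1)·1.0000 - (3)·1.0000) / (8) = -2.0000
  β = (2 - (2)·-2.0000 - (-4)·1.0000) / (-9) = -1.1111
  γ = (6 - (-4)·-2.0000 - (1)·-1.1111) / (7) = -0.1270
Iteration 2:
  α = (-12 - (1)·-1.1111 - (3)·-0.1270) / (8) = -1.3135
  β = (2 - (2)·-1.3135 - (-4)·-0.1270) / (-9) = -0.4577
  γ = (6 - (-4)·-1.3135 - (1)·-0.4577) / (7) = 0.1720
Iteration 3:
  α = (-12 - (1)·-0.4577 - (3)·0.1720) / (8) = -1.5073
  β = (2 - (2)·-1.5073 - (-4)·0.1720) / (-9) = -0.6336
  γ = (6 - (-4)·-1.5073 - (1)·-0.6336) / (7) = 0.0863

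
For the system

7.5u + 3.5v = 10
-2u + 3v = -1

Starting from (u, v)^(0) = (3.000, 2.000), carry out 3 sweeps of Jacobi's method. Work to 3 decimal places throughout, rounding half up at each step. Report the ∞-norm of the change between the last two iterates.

Iteration 1:
  u = (10 - (3.5)·2.000) / (7.5) = 0.400
  v = (-1 - (-2)·3.000) / (3) = 1.667
Iteration 2:
  u = (10 - (3.5)·1.667) / (7.5) = 0.555
  v = (-1 - (-2)·0.400) / (3) = -0.067
Iteration 3:
  u = (10 - (3.5)·-0.067) / (7.5) = 1.365
  v = (-1 - (-2)·0.555) / (3) = 0.037
Change: (0.810, 0.104) → max |·| = 0.810

0.810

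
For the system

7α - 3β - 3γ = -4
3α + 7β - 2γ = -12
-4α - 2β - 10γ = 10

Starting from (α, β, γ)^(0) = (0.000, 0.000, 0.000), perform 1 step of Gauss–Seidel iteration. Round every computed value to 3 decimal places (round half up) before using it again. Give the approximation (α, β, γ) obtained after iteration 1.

Iteration 1:
  α = (-4 - (-3)·0.000 - (-3)·0.000) / (7) = -0.571
  β = (-12 - (3)·-0.571 - (-2)·0.000) / (7) = -1.470
  γ = (10 - (-4)·-0.571 - (-2)·-1.470) / (-10) = -0.478

(-0.571, -1.470, -0.478)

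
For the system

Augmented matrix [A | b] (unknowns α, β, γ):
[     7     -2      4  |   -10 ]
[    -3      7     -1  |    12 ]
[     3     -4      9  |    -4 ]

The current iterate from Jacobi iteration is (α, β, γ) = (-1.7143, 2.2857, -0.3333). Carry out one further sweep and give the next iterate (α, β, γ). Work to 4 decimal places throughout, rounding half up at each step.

(-0.5851, 0.9320, 1.1429)

One sweep:
  α = (-10 - (-2)·2.2857 - (4)·-0.3333) / (7) = -0.5851
  β = (12 - (-3)·-1.7143 - (-1)·-0.3333) / (7) = 0.9320
  γ = (-4 - (3)·-1.7143 - (-4)·2.2857) / (9) = 1.1429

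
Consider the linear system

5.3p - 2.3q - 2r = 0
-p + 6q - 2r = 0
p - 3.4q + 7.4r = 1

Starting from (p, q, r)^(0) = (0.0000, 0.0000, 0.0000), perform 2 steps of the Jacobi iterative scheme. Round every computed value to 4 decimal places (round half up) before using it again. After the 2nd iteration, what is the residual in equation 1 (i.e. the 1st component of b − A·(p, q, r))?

Iteration 1:
  p = (0 - (-2.3)·0.0000 - (-2)·0.0000) / (5.3) = 0.0000
  q = (0 - (-1)·0.0000 - (-2)·0.0000) / (6) = 0.0000
  r = (1 - (1)·0.0000 - (-3.4)·0.0000) / (7.4) = 0.1351
Iteration 2:
  p = (0 - (-2.3)·0.0000 - (-2)·0.1351) / (5.3) = 0.0510
  q = (0 - (-1)·0.0000 - (-2)·0.1351) / (6) = 0.0450
  r = (1 - (1)·0.0000 - (-3.4)·0.0000) / (7.4) = 0.1351
Residual b − A·x = (0.1034, 0.0512, 0.1023)

0.1034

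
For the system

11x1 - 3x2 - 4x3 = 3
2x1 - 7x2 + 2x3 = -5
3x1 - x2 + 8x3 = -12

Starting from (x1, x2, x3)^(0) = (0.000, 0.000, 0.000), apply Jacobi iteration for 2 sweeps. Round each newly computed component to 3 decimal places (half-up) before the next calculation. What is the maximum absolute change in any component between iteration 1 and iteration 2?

0.351

Iteration 1:
  x1 = (3 - (-3)·0.000 - (-4)·0.000) / (11) = 0.273
  x2 = (-5 - (2)·0.000 - (2)·0.000) / (-7) = 0.714
  x3 = (-12 - (3)·0.000 - (-1)·0.000) / (8) = -1.500
Iteration 2:
  x1 = (3 - (-3)·0.714 - (-4)·-1.500) / (11) = -0.078
  x2 = (-5 - (2)·0.273 - (2)·-1.500) / (-7) = 0.364
  x3 = (-12 - (3)·0.273 - (-1)·0.714) / (8) = -1.513
Change: (-0.351, -0.350, -0.013) → max |·| = 0.351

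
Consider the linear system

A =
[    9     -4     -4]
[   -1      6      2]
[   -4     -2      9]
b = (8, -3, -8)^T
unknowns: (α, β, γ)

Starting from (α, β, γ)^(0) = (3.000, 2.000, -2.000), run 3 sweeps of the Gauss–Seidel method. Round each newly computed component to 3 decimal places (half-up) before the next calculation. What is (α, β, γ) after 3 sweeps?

(0.541, -0.222, -0.698)

Iteration 1:
  α = (8 - (-4)·2.000 - (-4)·-2.000) / (9) = 0.889
  β = (-3 - (-1)·0.889 - (2)·-2.000) / (6) = 0.315
  γ = (-8 - (-4)·0.889 - (-2)·0.315) / (9) = -0.424
Iteration 2:
  α = (8 - (-4)·0.315 - (-4)·-0.424) / (9) = 0.840
  β = (-3 - (-1)·0.840 - (2)·-0.424) / (6) = -0.219
  γ = (-8 - (-4)·0.840 - (-2)·-0.219) / (9) = -0.564
Iteration 3:
  α = (8 - (-4)·-0.219 - (-4)·-0.564) / (9) = 0.541
  β = (-3 - (-1)·0.541 - (2)·-0.564) / (6) = -0.222
  γ = (-8 - (-4)·0.541 - (-2)·-0.222) / (9) = -0.698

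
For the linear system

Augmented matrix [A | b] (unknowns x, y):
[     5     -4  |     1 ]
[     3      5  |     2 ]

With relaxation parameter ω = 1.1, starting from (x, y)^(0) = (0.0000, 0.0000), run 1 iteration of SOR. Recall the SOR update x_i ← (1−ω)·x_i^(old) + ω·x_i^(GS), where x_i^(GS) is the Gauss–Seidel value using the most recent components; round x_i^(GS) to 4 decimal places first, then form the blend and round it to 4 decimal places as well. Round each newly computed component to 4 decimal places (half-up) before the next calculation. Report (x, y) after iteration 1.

Iteration 1:
  x: GS value = (1 - (-4)·0.0000) / (5) = 0.2000;  x ← (1−ω)·0.0000 + ω·0.2000 = 0.2200
  y: GS value = (2 - (3)·0.2200) / (5) = 0.2680;  y ← (1−ω)·0.0000 + ω·0.2680 = 0.2948

(0.2200, 0.2948)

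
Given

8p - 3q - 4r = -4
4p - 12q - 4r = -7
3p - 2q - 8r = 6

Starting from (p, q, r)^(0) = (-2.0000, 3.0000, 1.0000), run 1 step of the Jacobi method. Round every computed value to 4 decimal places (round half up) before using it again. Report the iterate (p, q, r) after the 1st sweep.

Iteration 1:
  p = (-4 - (-3)·3.0000 - (-4)·1.0000) / (8) = 1.1250
  q = (-7 - (4)·-2.0000 - (-4)·1.0000) / (-12) = -0.4167
  r = (6 - (3)·-2.0000 - (-2)·3.0000) / (-8) = -2.2500

(1.1250, -0.4167, -2.2500)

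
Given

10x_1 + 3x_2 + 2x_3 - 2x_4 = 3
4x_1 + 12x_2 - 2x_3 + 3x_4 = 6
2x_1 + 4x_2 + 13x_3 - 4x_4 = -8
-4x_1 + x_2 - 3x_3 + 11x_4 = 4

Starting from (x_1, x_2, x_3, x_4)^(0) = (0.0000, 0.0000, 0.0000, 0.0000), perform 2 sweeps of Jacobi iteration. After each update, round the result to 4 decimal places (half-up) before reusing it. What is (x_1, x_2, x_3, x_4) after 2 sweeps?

Iteration 1:
  x_1 = (3 - (3)·0.0000 - (2)·0.0000 - (-2)·0.0000) / (10) = 0.3000
  x_2 = (6 - (4)·0.0000 - (-2)·0.0000 - (3)·0.0000) / (12) = 0.5000
  x_3 = (-8 - (2)·0.0000 - (4)·0.0000 - (-4)·0.0000) / (13) = -0.6154
  x_4 = (4 - (-4)·0.0000 - (1)·0.0000 - (-3)·0.0000) / (11) = 0.3636
Iteration 2:
  x_1 = (3 - (3)·0.5000 - (2)·-0.6154 - (-2)·0.3636) / (10) = 0.3458
  x_2 = (6 - (4)·0.3000 - (-2)·-0.6154 - (3)·0.3636) / (12) = 0.2065
  x_3 = (-8 - (2)·0.3000 - (4)·0.5000 - (-4)·0.3636) / (13) = -0.7035
  x_4 = (4 - (-4)·0.3000 - (1)·0.5000 - (-3)·-0.6154) / (11) = 0.2594

(0.3458, 0.2065, -0.7035, 0.2594)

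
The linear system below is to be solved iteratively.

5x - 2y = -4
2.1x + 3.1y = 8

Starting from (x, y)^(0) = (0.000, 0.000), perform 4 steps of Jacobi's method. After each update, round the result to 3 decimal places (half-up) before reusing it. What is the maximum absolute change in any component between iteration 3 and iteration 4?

Iteration 1:
  x = (-4 - (-2)·0.000) / (5) = -0.800
  y = (8 - (2.1)·0.000) / (3.1) = 2.581
Iteration 2:
  x = (-4 - (-2)·2.581) / (5) = 0.232
  y = (8 - (2.1)·-0.800) / (3.1) = 3.123
Iteration 3:
  x = (-4 - (-2)·3.123) / (5) = 0.449
  y = (8 - (2.1)·0.232) / (3.1) = 2.423
Iteration 4:
  x = (-4 - (-2)·2.423) / (5) = 0.169
  y = (8 - (2.1)·0.449) / (3.1) = 2.276
Change: (-0.280, -0.147) → max |·| = 0.280

0.280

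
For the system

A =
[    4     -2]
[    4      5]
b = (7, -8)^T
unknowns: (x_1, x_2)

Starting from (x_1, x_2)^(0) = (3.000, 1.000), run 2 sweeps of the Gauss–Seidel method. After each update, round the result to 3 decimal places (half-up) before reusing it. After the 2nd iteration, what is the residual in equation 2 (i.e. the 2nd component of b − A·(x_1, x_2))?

0.000

Iteration 1:
  x_1 = (7 - (-2)·1.000) / (4) = 2.250
  x_2 = (-8 - (4)·2.250) / (5) = -3.400
Iteration 2:
  x_1 = (7 - (-2)·-3.400) / (4) = 0.050
  x_2 = (-8 - (4)·0.050) / (5) = -1.640
Residual b − A·x = (3.520, 0.000)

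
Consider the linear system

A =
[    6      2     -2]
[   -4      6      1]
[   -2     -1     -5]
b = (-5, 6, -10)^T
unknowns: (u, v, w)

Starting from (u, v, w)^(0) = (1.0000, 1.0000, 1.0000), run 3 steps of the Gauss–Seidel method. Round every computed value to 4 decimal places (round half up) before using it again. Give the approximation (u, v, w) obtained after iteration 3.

(-0.3481, 0.4405, 2.0511)

Iteration 1:
  u = (-5 - (2)·1.0000 - (-2)·1.0000) / (6) = -0.8333
  v = (6 - (-4)·-0.8333 - (1)·1.0000) / (6) = 0.2778
  w = (-10 - (-2)·-0.8333 - (-1)·0.2778) / (-5) = 2.2778
Iteration 2:
  u = (-5 - (2)·0.2778 - (-2)·2.2778) / (6) = -0.1667
  v = (6 - (-4)·-0.1667 - (1)·2.2778) / (6) = 0.5092
  w = (-10 - (-2)·-0.1667 - (-1)·0.5092) / (-5) = 1.9648
Iteration 3:
  u = (-5 - (2)·0.5092 - (-2)·1.9648) / (6) = -0.3481
  v = (6 - (-4)·-0.3481 - (1)·1.9648) / (6) = 0.4405
  w = (-10 - (-2)·-0.3481 - (-1)·0.4405) / (-5) = 2.0511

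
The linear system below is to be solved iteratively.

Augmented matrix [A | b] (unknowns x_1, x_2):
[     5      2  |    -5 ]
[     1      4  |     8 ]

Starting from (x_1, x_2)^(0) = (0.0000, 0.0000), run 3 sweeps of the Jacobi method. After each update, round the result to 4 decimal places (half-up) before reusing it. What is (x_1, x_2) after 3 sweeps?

(-1.9000, 2.4500)

Iteration 1:
  x_1 = (-5 - (2)·0.0000) / (5) = -1.0000
  x_2 = (8 - (1)·0.0000) / (4) = 2.0000
Iteration 2:
  x_1 = (-5 - (2)·2.0000) / (5) = -1.8000
  x_2 = (8 - (1)·-1.0000) / (4) = 2.2500
Iteration 3:
  x_1 = (-5 - (2)·2.2500) / (5) = -1.9000
  x_2 = (8 - (1)·-1.8000) / (4) = 2.4500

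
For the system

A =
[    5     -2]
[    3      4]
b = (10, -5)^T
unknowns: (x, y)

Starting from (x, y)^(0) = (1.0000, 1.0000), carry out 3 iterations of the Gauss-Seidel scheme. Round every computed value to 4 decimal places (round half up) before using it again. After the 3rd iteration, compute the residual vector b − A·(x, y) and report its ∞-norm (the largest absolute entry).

Iteration 1:
  x = (10 - (-2)·1.0000) / (5) = 2.4000
  y = (-5 - (3)·2.4000) / (4) = -3.0500
Iteration 2:
  x = (10 - (-2)·-3.0500) / (5) = 0.7800
  y = (-5 - (3)·0.7800) / (4) = -1.8350
Iteration 3:
  x = (10 - (-2)·-1.8350) / (5) = 1.2660
  y = (-5 - (3)·1.2660) / (4) = -2.1995
Residual b − A·x = (-0.7290, 0.0000); ∞-norm = 0.7290

0.7290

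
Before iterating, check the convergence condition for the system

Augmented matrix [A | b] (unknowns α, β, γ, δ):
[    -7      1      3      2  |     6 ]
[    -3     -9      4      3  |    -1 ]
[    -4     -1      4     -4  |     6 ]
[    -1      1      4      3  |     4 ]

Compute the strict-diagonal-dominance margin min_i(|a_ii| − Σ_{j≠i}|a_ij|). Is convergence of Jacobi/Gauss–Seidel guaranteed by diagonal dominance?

row 1: |-7| − (1+3+2) = 1
row 2: |-9| − (3+4+3) = -1
row 3: |4| − (4+1+4) = -5
row 4: |3| − (1+1+4) = -3
minimum over rows = -5 → not strictly diagonally dominant

-5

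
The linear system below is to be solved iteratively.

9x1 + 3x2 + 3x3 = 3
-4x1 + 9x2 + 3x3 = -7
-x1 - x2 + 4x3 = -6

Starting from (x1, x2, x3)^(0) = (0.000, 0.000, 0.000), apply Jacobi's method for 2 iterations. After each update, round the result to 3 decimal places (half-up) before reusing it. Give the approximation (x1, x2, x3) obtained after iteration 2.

(1.093, -0.130, -1.611)

Iteration 1:
  x1 = (3 - (3)·0.000 - (3)·0.000) / (9) = 0.333
  x2 = (-7 - (-4)·0.000 - (3)·0.000) / (9) = -0.778
  x3 = (-6 - (-1)·0.000 - (-1)·0.000) / (4) = -1.500
Iteration 2:
  x1 = (3 - (3)·-0.778 - (3)·-1.500) / (9) = 1.093
  x2 = (-7 - (-4)·0.333 - (3)·-1.500) / (9) = -0.130
  x3 = (-6 - (-1)·0.333 - (-1)·-0.778) / (4) = -1.611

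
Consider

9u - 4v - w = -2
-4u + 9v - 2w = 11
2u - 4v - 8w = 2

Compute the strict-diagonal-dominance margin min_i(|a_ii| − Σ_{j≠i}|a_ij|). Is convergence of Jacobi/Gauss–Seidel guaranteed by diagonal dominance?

2

row 1: |9| − (4+1) = 4
row 2: |9| − (4+2) = 3
row 3: |-8| − (2+4) = 2
minimum over rows = 2 → strictly diagonally dominant (convergence guaranteed)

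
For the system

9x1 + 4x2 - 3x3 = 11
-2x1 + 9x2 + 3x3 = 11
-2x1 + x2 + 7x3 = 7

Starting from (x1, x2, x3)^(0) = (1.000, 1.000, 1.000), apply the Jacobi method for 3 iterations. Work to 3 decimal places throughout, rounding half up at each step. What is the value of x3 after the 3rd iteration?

1.161

Iteration 1:
  x1 = (11 - (4)·1.000 - (-3)·1.000) / (9) = 1.111
  x2 = (11 - (-2)·1.000 - (3)·1.000) / (9) = 1.111
  x3 = (7 - (-2)·1.000 - (1)·1.000) / (7) = 1.143
Iteration 2:
  x1 = (11 - (4)·1.111 - (-3)·1.143) / (9) = 1.109
  x2 = (11 - (-2)·1.111 - (3)·1.143) / (9) = 1.088
  x3 = (7 - (-2)·1.111 - (1)·1.111) / (7) = 1.159
Iteration 3:
  x1 = (11 - (4)·1.088 - (-3)·1.159) / (9) = 1.125
  x2 = (11 - (-2)·1.109 - (3)·1.159) / (9) = 1.082
  x3 = (7 - (-2)·1.109 - (1)·1.088) / (7) = 1.161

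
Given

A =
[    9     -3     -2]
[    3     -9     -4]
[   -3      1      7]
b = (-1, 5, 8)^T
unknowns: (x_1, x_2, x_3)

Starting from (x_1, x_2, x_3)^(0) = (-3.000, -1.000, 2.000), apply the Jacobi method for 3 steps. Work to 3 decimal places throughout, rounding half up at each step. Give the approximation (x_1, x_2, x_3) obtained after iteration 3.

(0.035, -1.527, 0.825)

Iteration 1:
  x_1 = (-1 - (-3)·-1.000 - (-2)·2.000) / (9) = 0.000
  x_2 = (5 - (3)·-3.000 - (-4)·2.000) / (-9) = -2.444
  x_3 = (8 - (-3)·-3.000 - (1)·-1.000) / (7) = 0.000
Iteration 2:
  x_1 = (-1 - (-3)·-2.444 - (-2)·0.000) / (9) = -0.926
  x_2 = (5 - (3)·0.000 - (-4)·0.000) / (-9) = -0.556
  x_3 = (8 - (-3)·0.000 - (1)·-2.444) / (7) = 1.492
Iteration 3:
  x_1 = (-1 - (-3)·-0.556 - (-2)·1.492) / (9) = 0.035
  x_2 = (5 - (3)·-0.926 - (-4)·1.492) / (-9) = -1.527
  x_3 = (8 - (-3)·-0.926 - (1)·-0.556) / (7) = 0.825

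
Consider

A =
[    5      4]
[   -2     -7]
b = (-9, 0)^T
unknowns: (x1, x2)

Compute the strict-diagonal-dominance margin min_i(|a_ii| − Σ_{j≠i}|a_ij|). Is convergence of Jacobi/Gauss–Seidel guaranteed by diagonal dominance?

row 1: |5| − (4) = 1
row 2: |-7| − (2) = 5
minimum over rows = 1 → strictly diagonally dominant (convergence guaranteed)

1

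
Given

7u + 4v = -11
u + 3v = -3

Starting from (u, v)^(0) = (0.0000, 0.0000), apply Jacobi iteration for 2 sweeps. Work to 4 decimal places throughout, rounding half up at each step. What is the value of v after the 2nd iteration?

-0.4762

Iteration 1:
  u = (-11 - (4)·0.0000) / (7) = -1.5714
  v = (-3 - (1)·0.0000) / (3) = -1.0000
Iteration 2:
  u = (-11 - (4)·-1.0000) / (7) = -1.0000
  v = (-3 - (1)·-1.5714) / (3) = -0.4762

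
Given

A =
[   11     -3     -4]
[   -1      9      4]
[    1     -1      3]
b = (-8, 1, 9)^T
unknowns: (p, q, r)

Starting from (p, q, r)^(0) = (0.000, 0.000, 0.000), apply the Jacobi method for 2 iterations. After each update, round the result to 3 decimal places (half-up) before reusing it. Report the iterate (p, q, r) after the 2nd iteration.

Iteration 1:
  p = (-8 - (-3)·0.000 - (-4)·0.000) / (11) = -0.727
  q = (1 - (-1)·0.000 - (4)·0.000) / (9) = 0.111
  r = (9 - (1)·0.000 - (-1)·0.000) / (3) = 3.000
Iteration 2:
  p = (-8 - (-3)·0.111 - (-4)·3.000) / (11) = 0.394
  q = (1 - (-1)·-0.727 - (4)·3.000) / (9) = -1.303
  r = (9 - (1)·-0.727 - (-1)·0.111) / (3) = 3.279

(0.394, -1.303, 3.279)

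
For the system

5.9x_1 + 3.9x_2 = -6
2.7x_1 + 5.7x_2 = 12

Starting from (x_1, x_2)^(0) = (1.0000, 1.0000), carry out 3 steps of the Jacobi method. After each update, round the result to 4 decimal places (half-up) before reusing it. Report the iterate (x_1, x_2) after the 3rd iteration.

Iteration 1:
  x_1 = (-6 - (3.9)·1.0000) / (5.9) = -1.6780
  x_2 = (12 - (2.7)·1.0000) / (5.7) = 1.6316
Iteration 2:
  x_1 = (-6 - (3.9)·1.6316) / (5.9) = -2.0955
  x_2 = (12 - (2.7)·-1.6780) / (5.7) = 2.9001
Iteration 3:
  x_1 = (-6 - (3.9)·2.9001) / (5.9) = -2.9340
  x_2 = (12 - (2.7)·-2.0955) / (5.7) = 3.0979

(-2.9340, 3.0979)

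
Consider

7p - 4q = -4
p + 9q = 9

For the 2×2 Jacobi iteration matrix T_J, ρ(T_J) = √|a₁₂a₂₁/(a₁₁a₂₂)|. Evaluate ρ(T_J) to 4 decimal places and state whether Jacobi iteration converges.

0.2520

a₁₂a₂₁/(a₁₁a₂₂) = (-4)·(1) / ((7)·(9)) = -0.063492
ρ = √|-0.063492| = √0.063492 = 0.2520
ρ < 1, so Jacobi converges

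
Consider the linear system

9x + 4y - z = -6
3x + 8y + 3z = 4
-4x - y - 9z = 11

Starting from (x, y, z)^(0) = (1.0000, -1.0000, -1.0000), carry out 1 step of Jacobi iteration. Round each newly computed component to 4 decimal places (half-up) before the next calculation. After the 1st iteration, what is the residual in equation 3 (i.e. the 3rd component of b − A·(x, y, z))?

Iteration 1:
  x = (-6 - (4)·-1.0000 - (-1)·-1.0000) / (9) = -0.3333
  y = (4 - (3)·1.0000 - (3)·-1.0000) / (8) = 0.5000
  z = (11 - (-4)·1.0000 - (-1)·-1.0000) / (-9) = -1.5556
Residual b − A·x = (-6.5559, 5.6667, -3.8336)

-3.8336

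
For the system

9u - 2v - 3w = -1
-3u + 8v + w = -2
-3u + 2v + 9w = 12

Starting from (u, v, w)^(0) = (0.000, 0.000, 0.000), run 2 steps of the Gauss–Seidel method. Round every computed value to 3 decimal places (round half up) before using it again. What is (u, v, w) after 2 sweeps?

(0.278, -0.316, 1.496)

Iteration 1:
  u = (-1 - (-2)·0.000 - (-3)·0.000) / (9) = -0.111
  v = (-2 - (-3)·-0.111 - (1)·0.000) / (8) = -0.292
  w = (12 - (-3)·-0.111 - (2)·-0.292) / (9) = 1.361
Iteration 2:
  u = (-1 - (-2)·-0.292 - (-3)·1.361) / (9) = 0.278
  v = (-2 - (-3)·0.278 - (1)·1.361) / (8) = -0.316
  w = (12 - (-3)·0.278 - (2)·-0.316) / (9) = 1.496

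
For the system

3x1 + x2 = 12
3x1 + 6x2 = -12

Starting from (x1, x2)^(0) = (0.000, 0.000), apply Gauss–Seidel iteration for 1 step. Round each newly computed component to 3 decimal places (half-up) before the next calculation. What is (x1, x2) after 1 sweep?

Iteration 1:
  x1 = (12 - (1)·0.000) / (3) = 4.000
  x2 = (-12 - (3)·4.000) / (6) = -4.000

(4.000, -4.000)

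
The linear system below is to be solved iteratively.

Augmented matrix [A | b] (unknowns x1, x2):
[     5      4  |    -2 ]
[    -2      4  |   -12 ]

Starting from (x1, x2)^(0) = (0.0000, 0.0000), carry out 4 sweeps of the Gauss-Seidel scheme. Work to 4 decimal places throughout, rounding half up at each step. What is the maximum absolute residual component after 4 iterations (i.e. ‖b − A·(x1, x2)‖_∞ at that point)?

0.8192

Iteration 1:
  x1 = (-2 - (4)·0.0000) / (5) = -0.4000
  x2 = (-12 - (-2)·-0.4000) / (4) = -3.2000
Iteration 2:
  x1 = (-2 - (4)·-3.2000) / (5) = 2.1600
  x2 = (-12 - (-2)·2.1600) / (4) = -1.9200
Iteration 3:
  x1 = (-2 - (4)·-1.9200) / (5) = 1.1360
  x2 = (-12 - (-2)·1.1360) / (4) = -2.4320
Iteration 4:
  x1 = (-2 - (4)·-2.4320) / (5) = 1.5456
  x2 = (-12 - (-2)·1.5456) / (4) = -2.2272
Residual b − A·x = (-0.8192, 0.0000); ∞-norm = 0.8192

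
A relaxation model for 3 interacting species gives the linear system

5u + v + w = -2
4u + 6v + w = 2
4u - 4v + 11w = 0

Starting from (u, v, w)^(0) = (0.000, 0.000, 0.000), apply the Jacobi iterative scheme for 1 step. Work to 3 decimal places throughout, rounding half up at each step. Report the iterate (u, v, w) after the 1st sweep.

Iteration 1:
  u = (-2 - (1)·0.000 - (1)·0.000) / (5) = -0.400
  v = (2 - (4)·0.000 - (1)·0.000) / (6) = 0.333
  w = (0 - (4)·0.000 - (-4)·0.000) / (11) = 0.000

(-0.400, 0.333, 0.000)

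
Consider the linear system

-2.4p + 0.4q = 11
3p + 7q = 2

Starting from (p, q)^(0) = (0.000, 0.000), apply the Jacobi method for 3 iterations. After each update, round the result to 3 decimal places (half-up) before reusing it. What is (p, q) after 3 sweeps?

(-4.208, 2.230)

Iteration 1:
  p = (11 - (0.4)·0.000) / (-2.4) = -4.583
  q = (2 - (3)·0.000) / (7) = 0.286
Iteration 2:
  p = (11 - (0.4)·0.286) / (-2.4) = -4.536
  q = (2 - (3)·-4.583) / (7) = 2.250
Iteration 3:
  p = (11 - (0.4)·2.250) / (-2.4) = -4.208
  q = (2 - (3)·-4.536) / (7) = 2.230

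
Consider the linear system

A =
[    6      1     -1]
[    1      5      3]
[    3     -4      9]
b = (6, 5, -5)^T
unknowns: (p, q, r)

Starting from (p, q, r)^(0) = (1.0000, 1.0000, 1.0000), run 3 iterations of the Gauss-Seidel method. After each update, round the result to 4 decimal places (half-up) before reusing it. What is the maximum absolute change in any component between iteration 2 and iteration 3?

0.3114

Iteration 1:
  p = (6 - (1)·1.0000 - (-1)·1.0000) / (6) = 1.0000
  q = (5 - (1)·1.0000 - (3)·1.0000) / (5) = 0.2000
  r = (-5 - (3)·1.0000 - (-4)·0.2000) / (9) = -0.8000
Iteration 2:
  p = (6 - (1)·0.2000 - (-1)·-0.8000) / (6) = 0.8333
  q = (5 - (1)·0.8333 - (3)·-0.8000) / (5) = 1.3133
  r = (-5 - (3)·0.8333 - (-4)·1.3133) / (9) = -0.2496
Iteration 3:
  p = (6 - (1)·1.3133 - (-1)·-0.2496) / (6) = 0.7395
  q = (5 - (1)·0.7395 - (3)·-0.2496) / (5) = 1.0019
  r = (-5 - (3)·0.7395 - (-4)·1.0019) / (9) = -0.3568
Change: (-0.0938, -0.3114, -0.1072) → max |·| = 0.3114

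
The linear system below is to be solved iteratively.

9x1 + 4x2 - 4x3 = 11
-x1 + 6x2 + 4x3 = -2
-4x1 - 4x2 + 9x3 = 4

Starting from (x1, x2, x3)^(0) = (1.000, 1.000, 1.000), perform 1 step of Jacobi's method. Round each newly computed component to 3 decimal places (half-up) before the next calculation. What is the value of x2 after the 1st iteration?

-0.833

Iteration 1:
  x1 = (11 - (4)·1.000 - (-4)·1.000) / (9) = 1.222
  x2 = (-2 - (-1)·1.000 - (4)·1.000) / (6) = -0.833
  x3 = (4 - (-4)·1.000 - (-4)·1.000) / (9) = 1.333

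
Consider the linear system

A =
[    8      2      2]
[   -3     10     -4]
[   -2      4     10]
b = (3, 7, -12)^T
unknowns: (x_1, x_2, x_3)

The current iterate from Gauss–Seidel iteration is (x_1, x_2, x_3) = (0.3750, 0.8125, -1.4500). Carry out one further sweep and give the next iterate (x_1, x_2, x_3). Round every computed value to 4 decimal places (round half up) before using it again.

(0.5344, 0.2803, -1.2052)

One sweep:
  x_1 = (3 - (2)·0.8125 - (2)·-1.4500) / (8) = 0.5344
  x_2 = (7 - (-3)·0.5344 - (-4)·-1.4500) / (10) = 0.2803
  x_3 = (-12 - (-2)·0.5344 - (4)·0.2803) / (10) = -1.2052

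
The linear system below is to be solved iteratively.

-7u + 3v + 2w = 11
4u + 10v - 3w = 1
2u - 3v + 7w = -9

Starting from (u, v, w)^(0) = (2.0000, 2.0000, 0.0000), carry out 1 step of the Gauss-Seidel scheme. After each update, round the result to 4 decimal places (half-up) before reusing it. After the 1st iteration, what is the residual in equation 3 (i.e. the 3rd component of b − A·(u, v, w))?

Iteration 1:
  u = (11 - (3)·2.0000 - (2)·0.0000) / (-7) = -0.7143
  v = (1 - (4)·-0.7143 - (-3)·0.0000) / (10) = 0.3857
  w = (-9 - (2)·-0.7143 - (-3)·0.3857) / (7) = -0.9163
Residual b − A·x = (6.6754, -2.7487, -0.0002)

-0.0002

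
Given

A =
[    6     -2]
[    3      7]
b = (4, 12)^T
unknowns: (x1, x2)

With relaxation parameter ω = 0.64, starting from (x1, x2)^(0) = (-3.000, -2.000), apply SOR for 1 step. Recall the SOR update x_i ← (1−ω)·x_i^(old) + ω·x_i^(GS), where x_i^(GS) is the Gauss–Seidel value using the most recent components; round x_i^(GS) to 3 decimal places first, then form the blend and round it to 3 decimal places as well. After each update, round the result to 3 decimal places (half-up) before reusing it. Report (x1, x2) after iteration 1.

(-1.080, 0.673)

Iteration 1:
  x1: GS value = (4 - (-2)·-2.000) / (6) = 0.000;  x1 ← (1−ω)·-3.000 + ω·0.000 = -1.080
  x2: GS value = (12 - (3)·-1.080) / (7) = 2.177;  x2 ← (1−ω)·-2.000 + ω·2.177 = 0.673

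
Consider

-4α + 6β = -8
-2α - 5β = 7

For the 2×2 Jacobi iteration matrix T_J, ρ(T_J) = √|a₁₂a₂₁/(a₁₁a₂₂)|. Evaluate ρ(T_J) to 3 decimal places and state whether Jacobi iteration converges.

a₁₂a₂₁/(a₁₁a₂₂) = (6)·(-2) / ((-4)·(-5)) = -0.600000
ρ = √|-0.600000| = √0.600000 = 0.775
ρ < 1, so Jacobi converges

0.775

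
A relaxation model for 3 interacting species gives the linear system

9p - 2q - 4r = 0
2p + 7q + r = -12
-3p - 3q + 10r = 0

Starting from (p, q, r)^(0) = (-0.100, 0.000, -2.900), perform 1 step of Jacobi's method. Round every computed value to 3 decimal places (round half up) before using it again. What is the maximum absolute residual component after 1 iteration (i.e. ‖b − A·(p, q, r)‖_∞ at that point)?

8.939

Iteration 1:
  p = (0 - (-2)·0.000 - (-4)·-2.900) / (9) = -1.289
  q = (-12 - (2)·-0.100 - (1)·-2.900) / (7) = -1.271
  r = (0 - (-3)·-0.100 - (-3)·0.000) / (10) = -0.030
Residual b − A·x = (8.939, -0.495, -7.380); ∞-norm = 8.939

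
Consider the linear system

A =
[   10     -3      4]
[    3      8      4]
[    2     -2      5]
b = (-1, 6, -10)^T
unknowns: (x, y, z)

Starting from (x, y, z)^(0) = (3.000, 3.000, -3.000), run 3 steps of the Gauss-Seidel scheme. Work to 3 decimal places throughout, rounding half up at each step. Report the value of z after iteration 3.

Iteration 1:
  x = (-1 - (-3)·3.000 - (4)·-3.000) / (10) = 2.000
  y = (6 - (3)·2.000 - (4)·-3.000) / (8) = 1.500
  z = (-10 - (2)·2.000 - (-2)·1.500) / (5) = -2.200
Iteration 2:
  x = (-1 - (-3)·1.500 - (4)·-2.200) / (10) = 1.230
  y = (6 - (3)·1.230 - (4)·-2.200) / (8) = 1.389
  z = (-10 - (2)·1.230 - (-2)·1.389) / (5) = -1.936
Iteration 3:
  x = (-1 - (-3)·1.389 - (4)·-1.936) / (10) = 1.091
  y = (6 - (3)·1.091 - (4)·-1.936) / (8) = 1.309
  z = (-10 - (2)·1.091 - (-2)·1.309) / (5) = -1.913

-1.913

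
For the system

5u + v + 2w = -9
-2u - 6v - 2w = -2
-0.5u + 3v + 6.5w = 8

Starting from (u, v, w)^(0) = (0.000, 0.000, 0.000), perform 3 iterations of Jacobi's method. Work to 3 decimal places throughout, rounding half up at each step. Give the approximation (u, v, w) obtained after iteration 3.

Iteration 1:
  u = (-9 - (1)·0.000 - (2)·0.000) / (5) = -1.800
  v = (-2 - (-2)·0.000 - (-2)·0.000) / (-6) = 0.333
  w = (8 - (-0.5)·0.000 - (3)·0.000) / (6.5) = 1.231
Iteration 2:
  u = (-9 - (1)·0.333 - (2)·1.231) / (5) = -2.359
  v = (-2 - (-2)·-1.800 - (-2)·1.231) / (-6) = 0.523
  w = (8 - (-0.5)·-1.800 - (3)·0.333) / (6.5) = 0.939
Iteration 3:
  u = (-9 - (1)·0.523 - (2)·0.939) / (5) = -2.280
  v = (-2 - (-2)·-2.359 - (-2)·0.939) / (-6) = 0.807
  w = (8 - (-0.5)·-2.359 - (3)·0.523) / (6.5) = 0.808

(-2.280, 0.807, 0.808)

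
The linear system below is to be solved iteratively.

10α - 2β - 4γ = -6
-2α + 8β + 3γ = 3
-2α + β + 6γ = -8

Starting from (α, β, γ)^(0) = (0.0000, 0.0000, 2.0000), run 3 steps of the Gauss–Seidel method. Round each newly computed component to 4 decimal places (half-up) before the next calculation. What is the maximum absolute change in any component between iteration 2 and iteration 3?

Iteration 1:
  α = (-6 - (-2)·0.0000 - (-4)·2.0000) / (10) = 0.2000
  β = (3 - (-2)·0.2000 - (3)·2.0000) / (8) = -0.3250
  γ = (-8 - (-2)·0.2000 - (1)·-0.3250) / (6) = -1.2125
Iteration 2:
  α = (-6 - (-2)·-0.3250 - (-4)·-1.2125) / (10) = -1.1500
  β = (3 - (-2)·-1.1500 - (3)·-1.2125) / (8) = 0.5422
  γ = (-8 - (-2)·-1.1500 - (1)·0.5422) / (6) = -1.8070
Iteration 3:
  α = (-6 - (-2)·0.5422 - (-4)·-1.8070) / (10) = -1.2144
  β = (3 - (-2)·-1.2144 - (3)·-1.8070) / (8) = 0.7490
  γ = (-8 - (-2)·-1.2144 - (1)·0.7490) / (6) = -1.8630
Change: (-0.0644, 0.2068, -0.0560) → max |·| = 0.2068

0.2068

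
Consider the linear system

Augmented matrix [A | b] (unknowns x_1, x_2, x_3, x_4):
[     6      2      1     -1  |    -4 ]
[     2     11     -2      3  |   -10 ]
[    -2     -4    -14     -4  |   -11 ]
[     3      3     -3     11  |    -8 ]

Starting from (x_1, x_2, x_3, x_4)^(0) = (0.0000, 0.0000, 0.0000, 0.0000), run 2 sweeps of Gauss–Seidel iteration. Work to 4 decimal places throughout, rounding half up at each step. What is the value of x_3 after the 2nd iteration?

Iteration 1:
  x_1 = (-4 - (2)·0.0000 - (1)·0.0000 - (-1)·0.0000) / (6) = -0.6667
  x_2 = (-10 - (2)·-0.6667 - (-2)·0.0000 - (3)·0.0000) / (11) = -0.7879
  x_3 = (-11 - (-2)·-0.6667 - (-4)·-0.7879 - (-4)·0.0000) / (-14) = 1.1061
  x_4 = (-8 - (3)·-0.6667 - (3)·-0.7879 - (-3)·1.1061) / (11) = -0.0289
Iteration 2:
  x_1 = (-4 - (2)·-0.7879 - (1)·1.1061 - (-1)·-0.0289) / (6) = -0.5932
  x_2 = (-10 - (2)·-0.5932 - (-2)·1.1061 - (3)·-0.0289) / (11) = -0.5922
  x_3 = (-11 - (-2)·-0.5932 - (-4)·-0.5922 - (-4)·-0.0289) / (-14) = 1.0479
  x_4 = (-8 - (3)·-0.5932 - (3)·-0.5922 - (-3)·1.0479) / (11) = -0.1182

1.0479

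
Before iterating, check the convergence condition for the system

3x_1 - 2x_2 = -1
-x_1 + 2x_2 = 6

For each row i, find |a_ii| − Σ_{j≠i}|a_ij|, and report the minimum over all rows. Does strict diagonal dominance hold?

1

row 1: |3| − (2) = 1
row 2: |2| − (1) = 1
minimum over rows = 1 → strictly diagonally dominant (convergence guaranteed)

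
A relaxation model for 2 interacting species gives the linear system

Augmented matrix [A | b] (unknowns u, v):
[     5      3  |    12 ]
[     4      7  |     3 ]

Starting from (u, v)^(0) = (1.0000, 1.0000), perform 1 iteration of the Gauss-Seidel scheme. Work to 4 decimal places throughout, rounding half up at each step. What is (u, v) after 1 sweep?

(1.8000, -0.6000)

Iteration 1:
  u = (12 - (3)·1.0000) / (5) = 1.8000
  v = (3 - (4)·1.8000) / (7) = -0.6000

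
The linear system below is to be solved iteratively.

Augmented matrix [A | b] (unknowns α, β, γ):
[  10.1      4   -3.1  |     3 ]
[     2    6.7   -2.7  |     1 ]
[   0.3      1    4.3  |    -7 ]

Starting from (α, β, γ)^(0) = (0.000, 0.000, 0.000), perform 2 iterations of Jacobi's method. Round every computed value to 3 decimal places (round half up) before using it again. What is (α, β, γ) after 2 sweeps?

(-0.262, -0.595, -1.683)

Iteration 1:
  α = (3 - (4)·0.000 - (-3.1)·0.000) / (10.1) = 0.297
  β = (1 - (2)·0.000 - (-2.7)·0.000) / (6.7) = 0.149
  γ = (-7 - (0.3)·0.000 - (1)·0.000) / (4.3) = -1.628
Iteration 2:
  α = (3 - (4)·0.149 - (-3.1)·-1.628) / (10.1) = -0.262
  β = (1 - (2)·0.297 - (-2.7)·-1.628) / (6.7) = -0.595
  γ = (-7 - (0.3)·0.297 - (1)·0.149) / (4.3) = -1.683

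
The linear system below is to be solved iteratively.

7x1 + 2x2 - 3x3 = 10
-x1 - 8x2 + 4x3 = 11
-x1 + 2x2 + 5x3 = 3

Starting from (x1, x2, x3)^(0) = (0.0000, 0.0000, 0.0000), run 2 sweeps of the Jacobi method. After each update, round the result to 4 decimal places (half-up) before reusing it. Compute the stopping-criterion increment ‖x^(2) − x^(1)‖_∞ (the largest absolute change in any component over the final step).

0.8357

Iteration 1:
  x1 = (10 - (2)·0.0000 - (-3)·0.0000) / (7) = 1.4286
  x2 = (11 - (-1)·0.0000 - (4)·0.0000) / (-8) = -1.3750
  x3 = (3 - (-1)·0.0000 - (2)·0.0000) / (5) = 0.6000
Iteration 2:
  x1 = (10 - (2)·-1.3750 - (-3)·0.6000) / (7) = 2.0786
  x2 = (11 - (-1)·1.4286 - (4)·0.6000) / (-8) = -1.2536
  x3 = (3 - (-1)·1.4286 - (2)·-1.3750) / (5) = 1.4357
Change: (0.6500, 0.1214, 0.8357) → max |·| = 0.8357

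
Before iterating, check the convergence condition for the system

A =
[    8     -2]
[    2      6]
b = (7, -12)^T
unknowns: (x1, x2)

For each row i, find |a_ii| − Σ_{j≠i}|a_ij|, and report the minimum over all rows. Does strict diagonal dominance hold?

row 1: |8| − (2) = 6
row 2: |6| − (2) = 4
minimum over rows = 4 → strictly diagonally dominant (convergence guaranteed)

4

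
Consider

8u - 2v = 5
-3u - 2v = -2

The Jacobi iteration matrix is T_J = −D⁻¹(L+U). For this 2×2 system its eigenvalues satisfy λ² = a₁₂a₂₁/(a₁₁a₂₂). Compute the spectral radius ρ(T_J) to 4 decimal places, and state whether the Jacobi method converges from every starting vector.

0.6124

a₁₂a₂₁/(a₁₁a₂₂) = (-2)·(-3) / ((8)·(-2)) = -0.375000
ρ = √|-0.375000| = √0.375000 = 0.6124
ρ < 1, so Jacobi converges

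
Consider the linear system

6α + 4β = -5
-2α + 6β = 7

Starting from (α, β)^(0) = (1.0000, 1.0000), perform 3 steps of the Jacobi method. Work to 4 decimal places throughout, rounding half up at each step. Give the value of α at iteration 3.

-1.2778

Iteration 1:
  α = (-5 - (4)·1.0000) / (6) = -1.5000
  β = (7 - (-2)·1.0000) / (6) = 1.5000
Iteration 2:
  α = (-5 - (4)·1.5000) / (6) = -1.8333
  β = (7 - (-2)·-1.5000) / (6) = 0.6667
Iteration 3:
  α = (-5 - (4)·0.6667) / (6) = -1.2778
  β = (7 - (-2)·-1.8333) / (6) = 0.5556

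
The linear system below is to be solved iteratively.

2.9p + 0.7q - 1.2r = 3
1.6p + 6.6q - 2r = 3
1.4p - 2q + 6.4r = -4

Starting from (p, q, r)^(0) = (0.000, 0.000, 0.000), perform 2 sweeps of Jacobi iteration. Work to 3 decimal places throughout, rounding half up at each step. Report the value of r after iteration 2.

Iteration 1:
  p = (3 - (0.7)·0.000 - (-1.2)·0.000) / (2.9) = 1.034
  q = (3 - (1.6)·0.000 - (-2)·0.000) / (6.6) = 0.455
  r = (-4 - (1.4)·0.000 - (-2)·0.000) / (6.4) = -0.625
Iteration 2:
  p = (3 - (0.7)·0.455 - (-1.2)·-0.625) / (2.9) = 0.666
  q = (3 - (1.6)·1.034 - (-2)·-0.625) / (6.6) = 0.014
  r = (-4 - (1.4)·1.034 - (-2)·0.455) / (6.4) = -0.709

-0.709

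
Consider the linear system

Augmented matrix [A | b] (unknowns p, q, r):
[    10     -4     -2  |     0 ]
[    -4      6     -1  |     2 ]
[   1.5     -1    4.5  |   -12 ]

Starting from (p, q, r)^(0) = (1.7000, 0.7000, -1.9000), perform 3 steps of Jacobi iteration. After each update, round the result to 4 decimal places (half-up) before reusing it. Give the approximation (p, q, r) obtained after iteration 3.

Iteration 1:
  p = (0 - (-4)·0.7000 - (-2)·-1.9000) / (10) = -0.1000
  q = (2 - (-4)·1.7000 - (-1)·-1.9000) / (6) = 1.1500
  r = (-12 - (1.5)·1.7000 - (-1)·0.7000) / (4.5) = -3.0778
Iteration 2:
  p = (0 - (-4)·1.1500 - (-2)·-3.0778) / (10) = -0.1556
  q = (2 - (-4)·-0.1000 - (-1)·-3.0778) / (6) = -0.2463
  r = (-12 - (1.5)·-0.1000 - (-1)·1.1500) / (4.5) = -2.3778
Iteration 3:
  p = (0 - (-4)·-0.2463 - (-2)·-2.3778) / (10) = -0.5741
  q = (2 - (-4)·-0.1556 - (-1)·-2.3778) / (6) = -0.1667
  r = (-12 - (1.5)·-0.1556 - (-1)·-0.2463) / (4.5) = -2.6695

(-0.5741, -0.1667, -2.6695)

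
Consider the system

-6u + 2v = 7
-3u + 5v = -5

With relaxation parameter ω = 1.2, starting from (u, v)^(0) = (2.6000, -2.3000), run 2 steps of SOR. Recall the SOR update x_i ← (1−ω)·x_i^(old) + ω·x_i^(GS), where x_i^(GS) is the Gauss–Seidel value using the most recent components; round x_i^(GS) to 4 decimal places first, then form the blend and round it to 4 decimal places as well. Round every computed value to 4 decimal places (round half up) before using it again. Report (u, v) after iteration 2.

Iteration 1:
  u: GS value = (7 - (2)·-2.3000) / (-6) = -1.9333;  u ← (1−ω)·2.6000 + ω·-1.9333 = -2.8400
  v: GS value = (-5 - (-3)·-2.8400) / (5) = -2.7040;  v ← (1−ω)·-2.3000 + ω·-2.7040 = -2.7848
Iteration 2:
  u: GS value = (7 - (2)·-2.7848) / (-6) = -2.0949;  u ← (1−ω)·-2.8400 + ω·-2.0949 = -1.9459
  v: GS value = (-5 - (-3)·-1.9459) / (5) = -2.1675;  v ← (1−ω)·-2.7848 + ω·-2.1675 = -2.0440

(-1.9459, -2.0440)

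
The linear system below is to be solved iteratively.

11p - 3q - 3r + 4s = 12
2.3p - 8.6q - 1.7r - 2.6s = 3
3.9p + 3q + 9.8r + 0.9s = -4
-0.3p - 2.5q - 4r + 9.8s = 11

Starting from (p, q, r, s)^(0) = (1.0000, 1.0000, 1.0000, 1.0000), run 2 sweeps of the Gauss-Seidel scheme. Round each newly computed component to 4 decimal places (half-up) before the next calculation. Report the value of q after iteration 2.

-0.2615

Iteration 1:
  p = (12 - (-3)·1.0000 - (-3)·1.0000 - (4)·1.0000) / (11) = 1.2727
  q = (3 - (2.3)·1.2727 - (-1.7)·1.0000 - (-2.6)·1.0000) / (-8.6) = -0.5085
  r = (-4 - (3.9)·1.2727 - (3)·-0.5085 - (0.9)·1.0000) / (9.8) = -0.8508
  s = (11 - (-0.3)·1.2727 - (-2.5)·-0.5085 - (-4)·-0.8508) / (9.8) = 0.6844
Iteration 2:
  p = (12 - (-3)·-0.5085 - (-3)·-0.8508 - (4)·0.6844) / (11) = 0.4713
  q = (3 - (2.3)·0.4713 - (-1.7)·-0.8508 - (-2.6)·0.6844) / (-8.6) = -0.2615
  r = (-4 - (3.9)·0.4713 - (3)·-0.2615 - (0.9)·0.6844) / (9.8) = -0.5785
  s = (11 - (-0.3)·0.4713 - (-2.5)·-0.2615 - (-4)·-0.5785) / (9.8) = 0.8340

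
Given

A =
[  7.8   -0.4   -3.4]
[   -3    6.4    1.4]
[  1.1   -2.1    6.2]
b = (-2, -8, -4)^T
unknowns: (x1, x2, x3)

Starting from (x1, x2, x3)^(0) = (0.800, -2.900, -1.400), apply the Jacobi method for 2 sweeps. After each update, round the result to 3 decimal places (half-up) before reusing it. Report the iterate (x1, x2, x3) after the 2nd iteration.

Iteration 1:
  x1 = (-2 - (-0.4)·-2.900 - (-3.4)·-1.400) / (7.8) = -1.015
  x2 = (-8 - (-3)·0.800 - (1.4)·-1.400) / (6.4) = -0.569
  x3 = (-4 - (1.1)·0.800 - (-2.1)·-2.900) / (6.2) = -1.769
Iteration 2:
  x1 = (-2 - (-0.4)·-0.569 - (-3.4)·-1.769) / (7.8) = -1.057
  x2 = (-8 - (-3)·-1.015 - (1.4)·-1.769) / (6.4) = -1.339
  x3 = (-4 - (1.1)·-1.015 - (-2.1)·-0.569) / (6.2) = -0.658

(-1.057, -1.339, -0.658)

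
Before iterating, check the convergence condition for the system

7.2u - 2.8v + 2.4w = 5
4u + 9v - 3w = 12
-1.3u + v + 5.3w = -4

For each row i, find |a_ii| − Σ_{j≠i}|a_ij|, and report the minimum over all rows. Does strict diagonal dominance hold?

row 1: |7.2| − (2.8+2.4) = 2
row 2: |9| − (4+3) = 2
row 3: |5.3| − (1.3+1) = 3
minimum over rows = 2 → strictly diagonally dominant (convergence guaranteed)

2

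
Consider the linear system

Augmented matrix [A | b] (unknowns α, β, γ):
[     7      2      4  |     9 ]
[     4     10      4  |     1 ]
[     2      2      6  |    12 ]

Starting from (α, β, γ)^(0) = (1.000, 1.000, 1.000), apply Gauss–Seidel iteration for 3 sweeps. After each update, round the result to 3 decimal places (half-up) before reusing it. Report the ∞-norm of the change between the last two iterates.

Iteration 1:
  α = (9 - (2)·1.000 - (4)·1.000) / (7) = 0.429
  β = (1 - (4)·0.429 - (4)·1.000) / (10) = -0.472
  γ = (12 - (2)·0.429 - (2)·-0.472) / (6) = 2.014
Iteration 2:
  α = (9 - (2)·-0.472 - (4)·2.014) / (7) = 0.270
  β = (1 - (4)·0.270 - (4)·2.014) / (10) = -0.814
  γ = (12 - (2)·0.270 - (2)·-0.814) / (6) = 2.181
Iteration 3:
  α = (9 - (2)·-0.814 - (4)·2.181) / (7) = 0.272
  β = (1 - (4)·0.272 - (4)·2.181) / (10) = -0.881
  γ = (12 - (2)·0.272 - (2)·-0.881) / (6) = 2.203
Change: (0.002, -0.067, 0.022) → max |·| = 0.067

0.067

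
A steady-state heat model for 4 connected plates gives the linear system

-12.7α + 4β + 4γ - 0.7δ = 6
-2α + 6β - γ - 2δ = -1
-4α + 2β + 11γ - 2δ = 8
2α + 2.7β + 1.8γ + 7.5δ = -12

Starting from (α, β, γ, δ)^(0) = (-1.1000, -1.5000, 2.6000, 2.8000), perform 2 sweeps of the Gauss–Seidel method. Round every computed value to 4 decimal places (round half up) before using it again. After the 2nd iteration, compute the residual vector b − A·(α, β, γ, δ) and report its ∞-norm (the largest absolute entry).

Iteration 1:
  α = (6 - (4)·-1.5000 - (4)·2.6000 - (-0.7)·2.8000) / (-12.7) = -0.2803
  β = (-1 - (-2)·-0.2803 - (-1)·2.6000 - (-2)·2.8000) / (6) = 1.1066
  γ = (8 - (-4)·-0.2803 - (2)·1.1066 - (-2)·2.8000) / (11) = 0.9332
  δ = (-12 - (2)·-0.2803 - (2.7)·1.1066 - (1.8)·0.9332) / (7.5) = -2.1476
Iteration 2:
  α = (6 - (4)·1.1066 - (4)·0.9332 - (-0.7)·-2.1476) / (-12.7) = 0.2884
  β = (-1 - (-2)·0.2884 - (-1)·0.9332 - (-2)·-2.1476) / (6) = -0.6309
  γ = (8 - (-4)·0.2884 - (2)·-0.6309 - (-2)·-2.1476) / (11) = 0.5564
  δ = (-12 - (2)·0.2884 - (2.7)·-0.6309 - (1.8)·0.5564) / (7.5) = -1.5833
Residual b − A·x = (8.8524, 0.7520, 1.1284, -0.0001); ∞-norm = 8.8524

8.8524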